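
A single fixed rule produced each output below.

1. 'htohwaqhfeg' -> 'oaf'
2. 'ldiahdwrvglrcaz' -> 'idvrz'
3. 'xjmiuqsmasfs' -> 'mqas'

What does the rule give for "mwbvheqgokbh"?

In each case the input is transformed by: keep one character in every 3, starting at position 3 (positions 3rd, 6th, 9th, ...).
For "mwbvheqgokbh" the result is "beoh".

beoh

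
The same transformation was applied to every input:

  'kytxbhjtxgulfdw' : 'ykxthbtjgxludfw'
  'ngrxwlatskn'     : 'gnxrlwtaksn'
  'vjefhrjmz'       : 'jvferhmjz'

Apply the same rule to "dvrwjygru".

vdwryjrgu

Each output is the input with this applied: swap each adjacent pair of characters (1↔2, 3↔4, ...).
For "dvrwjygru" the result is "vdwryjrgu".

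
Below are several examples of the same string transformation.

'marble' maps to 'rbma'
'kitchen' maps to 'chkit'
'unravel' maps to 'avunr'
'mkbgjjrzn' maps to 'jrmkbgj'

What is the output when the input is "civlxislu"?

iscivlx

The transformation: delete the last 2 characters, then move the last 2 characters to the front (rotate right by 2).
Applying both steps to "civlxislu": "civlxis", then "iscivlx".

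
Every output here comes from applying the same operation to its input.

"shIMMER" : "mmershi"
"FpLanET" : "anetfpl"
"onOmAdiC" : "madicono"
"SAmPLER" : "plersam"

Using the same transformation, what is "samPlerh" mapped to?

What's happening: move the first 3 characters to the end (rotate left by 3), then convert every letter to lowercase.
Applying that to "samPlerh" gives "plerhsam".

plerhsam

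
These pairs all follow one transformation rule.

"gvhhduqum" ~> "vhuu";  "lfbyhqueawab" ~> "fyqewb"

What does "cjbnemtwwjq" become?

The pattern: keep every other character starting from the second (positions 2nd, 4th, 6th, ...).
Applying that to "cjbnemtwwjq" gives "jnmwj".

jnmwj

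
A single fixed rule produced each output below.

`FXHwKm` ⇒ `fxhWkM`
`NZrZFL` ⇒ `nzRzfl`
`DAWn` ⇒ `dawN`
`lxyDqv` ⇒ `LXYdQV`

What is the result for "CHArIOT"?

The pattern: flip the case of every letter.
For "CHArIOT" the result is "chaRiot".

chaRiot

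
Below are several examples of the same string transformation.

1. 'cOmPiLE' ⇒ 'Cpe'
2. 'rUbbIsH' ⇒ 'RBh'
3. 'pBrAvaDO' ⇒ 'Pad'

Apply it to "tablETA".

TLa

In each case the input is transformed by: keep one character in every 3, starting at position 1 (positions 1st, 4th, 7th, ...), then flip the case of every letter.
For "tablETA", step one produces "tlA"; step two turns that into "TLa".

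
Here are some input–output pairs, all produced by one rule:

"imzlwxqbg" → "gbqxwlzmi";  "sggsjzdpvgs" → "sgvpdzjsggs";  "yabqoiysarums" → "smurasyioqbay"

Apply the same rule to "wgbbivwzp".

pzwvibbgw

The transformation: reverse the string.
"wgbbivwzp" → "pzwvibbgw".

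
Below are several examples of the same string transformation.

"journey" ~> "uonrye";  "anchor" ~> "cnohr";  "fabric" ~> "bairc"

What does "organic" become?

The rule is to delete the first character, then swap each adjacent pair of characters (1↔2, 3↔4, ...).
"organic" → "rganic" → "grnaci".

grnaci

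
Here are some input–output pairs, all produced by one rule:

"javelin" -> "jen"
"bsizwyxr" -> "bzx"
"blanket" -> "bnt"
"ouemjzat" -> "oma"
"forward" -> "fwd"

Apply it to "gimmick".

Looking at the pairs, the operation is to keep one character in every 3, starting at position 1 (positions 1st, 4th, 7th, ...).
On "gimmick" that produces "gmk".

gmk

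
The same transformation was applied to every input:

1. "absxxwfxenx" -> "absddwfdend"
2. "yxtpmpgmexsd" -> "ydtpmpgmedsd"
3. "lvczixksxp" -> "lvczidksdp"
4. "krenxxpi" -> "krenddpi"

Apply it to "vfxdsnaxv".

The transformation: replace every "x" with "d".
So "vfxdsnaxv" becomes "vfddsnadv".

vfddsnadv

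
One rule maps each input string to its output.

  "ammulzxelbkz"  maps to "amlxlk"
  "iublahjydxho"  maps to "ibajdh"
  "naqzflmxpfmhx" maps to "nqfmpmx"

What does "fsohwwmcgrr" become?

fowmgr

The transformation: keep every other character starting from the first (positions 1st, 3rd, 5th, ...).
On "fsohwwmcgrr" that produces "fowmgr".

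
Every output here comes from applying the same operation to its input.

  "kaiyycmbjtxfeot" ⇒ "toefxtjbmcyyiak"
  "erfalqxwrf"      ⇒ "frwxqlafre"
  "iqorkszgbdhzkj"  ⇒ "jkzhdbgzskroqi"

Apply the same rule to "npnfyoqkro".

orkqoyfnpn

The transformation: reverse the string.
On "npnfyoqkro" that produces "orkqoyfnpn".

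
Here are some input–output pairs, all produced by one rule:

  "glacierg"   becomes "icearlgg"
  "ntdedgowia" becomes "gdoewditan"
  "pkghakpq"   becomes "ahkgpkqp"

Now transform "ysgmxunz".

xmugnszy

In each case the input is transformed by: swap the front and back halves of the string, then take characters alternately from the front and the back (1st, last, 2nd, 2nd-last, ...).
Working it through for "ysgmxunz": intermediate "xunzysgm", final "xmugnszy".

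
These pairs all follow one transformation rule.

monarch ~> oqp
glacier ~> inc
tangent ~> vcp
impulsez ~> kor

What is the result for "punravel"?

The pattern: shift every letter 2 places forward in the alphabet (wrapping around), then keep only the first 3 characters.
Applying both steps to "punravel": "rwptcxgn", then "rwp".

rwp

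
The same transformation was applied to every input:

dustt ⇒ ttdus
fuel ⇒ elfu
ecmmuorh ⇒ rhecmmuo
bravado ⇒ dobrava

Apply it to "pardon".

onpard

Rule — move the last 2 characters to the front (rotate right by 2).
"pardon" → "onpard".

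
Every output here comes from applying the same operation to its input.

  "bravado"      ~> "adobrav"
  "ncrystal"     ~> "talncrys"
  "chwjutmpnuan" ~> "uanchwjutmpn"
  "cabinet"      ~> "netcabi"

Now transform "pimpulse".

lsepimpu

The pattern: move the last 3 characters to the front (rotate right by 3).
Doing the same to "pimpulse": "lsepimpu".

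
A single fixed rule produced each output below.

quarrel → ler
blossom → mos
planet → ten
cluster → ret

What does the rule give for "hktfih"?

hif

The pattern: reverse the string, then keep only the first 3 characters.
Applying both steps to "hktfih": "hiftkh", then "hif".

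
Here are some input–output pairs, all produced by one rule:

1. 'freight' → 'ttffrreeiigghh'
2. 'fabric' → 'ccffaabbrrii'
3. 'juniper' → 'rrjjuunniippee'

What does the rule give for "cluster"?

rrcclluussttee

What's happening: move the last character to the front, then double every character.
On "cluster": the first step gives "rcluste", and the second then gives "rrcclluussttee".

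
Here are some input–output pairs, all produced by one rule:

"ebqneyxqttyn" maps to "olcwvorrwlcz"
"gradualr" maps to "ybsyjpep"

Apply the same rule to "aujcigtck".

The pattern: move the first 2 characters to the end (rotate left by 2), then shift every letter 2 places backward in the alphabet (wrapping around).
Working it through for "aujcigtck": intermediate "jcigtckau", final "hageraiys".

hageraiys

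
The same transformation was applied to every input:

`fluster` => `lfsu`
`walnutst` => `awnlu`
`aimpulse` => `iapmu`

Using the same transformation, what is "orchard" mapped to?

In each case the input is transformed by: delete the last 3 characters, then swap each adjacent pair of characters (1↔2, 3↔4, ...).
For "orchard", step one produces "orch"; step two turns that into "rohc".

rohc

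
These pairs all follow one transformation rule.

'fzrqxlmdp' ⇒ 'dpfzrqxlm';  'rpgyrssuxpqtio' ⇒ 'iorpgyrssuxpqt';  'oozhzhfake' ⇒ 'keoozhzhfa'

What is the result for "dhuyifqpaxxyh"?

What's happening: move the last 2 characters to the front (rotate right by 2).
"dhuyifqpaxxyh" → "yhdhuyifqpaxx".

yhdhuyifqpaxx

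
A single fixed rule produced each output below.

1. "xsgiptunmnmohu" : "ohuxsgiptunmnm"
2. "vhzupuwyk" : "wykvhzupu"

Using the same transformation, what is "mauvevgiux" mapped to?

iuxmauvevg

In each case the input is transformed by: move the last 3 characters to the front (rotate right by 3).
"mauvevgiux" → "iuxmauvevg".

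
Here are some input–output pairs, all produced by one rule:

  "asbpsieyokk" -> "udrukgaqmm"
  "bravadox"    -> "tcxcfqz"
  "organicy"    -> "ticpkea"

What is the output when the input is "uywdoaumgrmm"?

The transformation: shift every letter 2 places forward in the alphabet (wrapping around), then delete the first character.
Working it through for "uywdoaumgrmm": intermediate "wayfqcwoitoo", final "ayfqcwoitoo".

ayfqcwoitoo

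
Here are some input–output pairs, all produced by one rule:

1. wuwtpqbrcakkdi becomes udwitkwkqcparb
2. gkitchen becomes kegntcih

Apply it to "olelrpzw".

The transformation: swap each adjacent pair of characters (1↔2, 3↔4, ...), then take characters alternately from the front and the back (1st, last, 2nd, 2nd-last, ...).
So "olelrpzw" becomes "lzowlrep".
(Check on "wuwtpqbrcakkdi": → "uwtwqprbackkid" → "udwitkwkqcparb" ✓)

lzowlrep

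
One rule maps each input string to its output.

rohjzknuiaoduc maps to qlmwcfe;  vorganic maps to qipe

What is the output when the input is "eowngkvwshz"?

The rule is to keep every other character starting from the second (positions 2nd, 4th, 6th, ...), then shift every letter 2 places forward in the alphabet (wrapping around).
Applying both steps to "eowngkvwshz": "onkwh", then "qpmyj".

qpmyj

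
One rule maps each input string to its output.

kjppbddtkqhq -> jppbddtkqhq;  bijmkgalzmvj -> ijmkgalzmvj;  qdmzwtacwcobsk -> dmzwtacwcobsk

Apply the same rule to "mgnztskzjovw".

Each output is the input with this applied: delete the first character.
On "mgnztskzjovw" that produces "gnztskzjovw".

gnztskzjovw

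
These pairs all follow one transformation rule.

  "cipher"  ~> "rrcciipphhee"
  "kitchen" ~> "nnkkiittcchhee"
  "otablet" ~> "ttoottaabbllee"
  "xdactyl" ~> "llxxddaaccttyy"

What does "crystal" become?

llccrryyssttaa

Looking at the pairs, the operation is to double every character, then move the last 2 characters to the front (rotate right by 2).
Applying that to "crystal" gives "llccrryyssttaa".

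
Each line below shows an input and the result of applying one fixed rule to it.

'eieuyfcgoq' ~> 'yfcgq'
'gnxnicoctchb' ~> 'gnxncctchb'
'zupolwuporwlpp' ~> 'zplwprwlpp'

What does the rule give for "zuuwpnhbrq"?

zwpnhbrq

Each output is the input with this applied: remove every vowel.
Applying that to "zuuwpnhbrq" gives "zwpnhbrq".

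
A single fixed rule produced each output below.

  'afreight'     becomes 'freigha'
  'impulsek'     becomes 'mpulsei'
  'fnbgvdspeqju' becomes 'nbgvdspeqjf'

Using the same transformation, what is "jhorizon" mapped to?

horizoj

Each output is the input with this applied: swap the first and last characters, then delete the first character.
Applying both steps to "jhorizon": "nhorizoj", then "horizoj".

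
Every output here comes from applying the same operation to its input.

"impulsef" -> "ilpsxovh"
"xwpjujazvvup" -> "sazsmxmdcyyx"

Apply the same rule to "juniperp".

smxqlshu

In each case the input is transformed by: move the last character to the front, then shift every letter 3 places forward in the alphabet (wrapping around).
Working it through for "juniperp": intermediate "pjuniper", final "smxqlshu".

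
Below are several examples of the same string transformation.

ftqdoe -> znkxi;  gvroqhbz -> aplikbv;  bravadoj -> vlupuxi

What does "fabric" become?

zuvlc

Each output is the input with this applied: shift every letter 6 places backward in the alphabet (wrapping around), then delete the last character.
Working it through for "fabric": intermediate "zuvlcw", final "zuvlc".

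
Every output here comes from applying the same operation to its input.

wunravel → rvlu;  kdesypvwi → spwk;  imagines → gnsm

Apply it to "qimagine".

The transformation: move the first 2 characters to the end (rotate left by 2), then keep every other character starting from the second (positions 2nd, 4th, 6th, ...).
For "qimagine", step one produces "magineqi"; step two turns that into "aiei".

aiei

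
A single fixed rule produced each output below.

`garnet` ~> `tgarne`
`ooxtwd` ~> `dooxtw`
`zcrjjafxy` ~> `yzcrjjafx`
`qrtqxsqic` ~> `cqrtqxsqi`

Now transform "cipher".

rciphe

Rule — move the last character to the front.
So "cipher" becomes "rciphe".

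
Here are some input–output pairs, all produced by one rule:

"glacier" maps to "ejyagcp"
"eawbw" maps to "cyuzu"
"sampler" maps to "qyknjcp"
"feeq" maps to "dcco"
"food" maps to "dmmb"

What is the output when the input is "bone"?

The rule is to shift every letter 2 places backward in the alphabet (wrapping around).
So "bone" becomes "zmlc".

zmlc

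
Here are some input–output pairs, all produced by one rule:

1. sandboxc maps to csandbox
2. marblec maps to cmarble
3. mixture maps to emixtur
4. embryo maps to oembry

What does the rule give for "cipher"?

Looking at the pairs, the operation is to move the last character to the front.
For "cipher" the result is "rciphe".

rciphe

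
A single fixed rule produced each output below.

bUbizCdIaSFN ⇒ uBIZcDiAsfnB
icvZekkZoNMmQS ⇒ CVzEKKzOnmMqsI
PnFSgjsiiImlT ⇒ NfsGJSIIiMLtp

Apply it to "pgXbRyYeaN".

GxBrYyEAnP

Rule — flip the case of every letter, then move the first character to the end.
"pgXbRyYeaN" → "PGxBrYyEAn" → "GxBrYyEAnP".
(Check on "bUbizCdIaSFN": → "BuBIZcDiAsfn" → "uBIZcDiAsfnB" ✓)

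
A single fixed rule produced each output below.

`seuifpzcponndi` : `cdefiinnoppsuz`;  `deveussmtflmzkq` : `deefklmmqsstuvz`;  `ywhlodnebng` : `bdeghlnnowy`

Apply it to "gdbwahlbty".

Each output is the input with this applied: sort the characters into alphabetical order.
For "gdbwahlbty" the result is "abbdghltwy".

abbdghltwy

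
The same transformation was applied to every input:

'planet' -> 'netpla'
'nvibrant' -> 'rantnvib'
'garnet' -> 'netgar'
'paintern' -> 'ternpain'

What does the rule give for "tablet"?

lettab

The transformation: swap the front and back halves of the string.
So "tablet" becomes "lettab".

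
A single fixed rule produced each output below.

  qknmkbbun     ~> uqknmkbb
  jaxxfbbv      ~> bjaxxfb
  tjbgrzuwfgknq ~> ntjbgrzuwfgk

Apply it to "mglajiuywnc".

Looking at the pairs, the operation is to delete the last character, then move the last character to the front.
Applying that to "mglajiuywnc" gives "nmglajiuyw".

nmglajiuyw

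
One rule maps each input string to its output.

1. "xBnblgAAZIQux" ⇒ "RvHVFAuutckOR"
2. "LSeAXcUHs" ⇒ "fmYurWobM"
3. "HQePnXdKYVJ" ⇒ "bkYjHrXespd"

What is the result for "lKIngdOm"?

What's happening: flip the case of every letter, then shift every letter 6 places backward in the alphabet (wrapping around).
Applying both steps to "lKIngdOm": "LkiNGDoM", then "FecHAXiG".

FecHAXiG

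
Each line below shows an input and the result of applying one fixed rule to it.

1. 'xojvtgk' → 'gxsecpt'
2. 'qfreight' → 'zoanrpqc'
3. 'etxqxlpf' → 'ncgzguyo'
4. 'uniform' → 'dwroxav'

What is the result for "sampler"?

bjvyuna

Looking at the pairs, the operation is to shift every letter 9 places forward in the alphabet (wrapping around).
For "sampler" the result is "bjvyuna".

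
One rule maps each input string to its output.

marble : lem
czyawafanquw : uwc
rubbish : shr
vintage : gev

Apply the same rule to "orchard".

rdo

Looking at the pairs, the operation is to move the first character to the end, then keep only the last 3 characters.
Working it through for "orchard": intermediate "rchardo", final "rdo".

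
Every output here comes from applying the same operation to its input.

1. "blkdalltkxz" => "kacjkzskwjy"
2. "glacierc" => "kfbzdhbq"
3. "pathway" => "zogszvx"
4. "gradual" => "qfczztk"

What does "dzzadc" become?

The rule is to swap each adjacent pair of characters (1↔2, 3↔4, ...), then shift every letter 1 place backward in the alphabet (wrapping around).
Applying both steps to "dzzadc": "zdazcd", then "yczybc".

yczybc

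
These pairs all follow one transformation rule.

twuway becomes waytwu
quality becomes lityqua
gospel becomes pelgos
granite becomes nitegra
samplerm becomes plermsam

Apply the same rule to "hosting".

tinghos

Rule — move the first 3 characters to the end (rotate left by 3).
For "hosting" the result is "tinghos".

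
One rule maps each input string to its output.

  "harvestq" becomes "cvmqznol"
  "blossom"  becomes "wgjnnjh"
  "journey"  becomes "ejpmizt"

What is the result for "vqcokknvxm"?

What's happening: shift every letter 5 places backward in the alphabet (wrapping around).
Applying that to "vqcokknvxm" gives "qlxjffiqsh".

qlxjffiqsh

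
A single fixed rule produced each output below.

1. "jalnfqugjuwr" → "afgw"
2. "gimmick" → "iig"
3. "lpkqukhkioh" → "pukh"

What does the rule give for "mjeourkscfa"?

jusa

Looking at the pairs, the operation is to move the first character to the end, then keep one character in every 3, starting at position 1 (positions 1st, 4th, 7th, ...).
Working it through for "mjeourkscfa": intermediate "jeourkscfam", final "jusa".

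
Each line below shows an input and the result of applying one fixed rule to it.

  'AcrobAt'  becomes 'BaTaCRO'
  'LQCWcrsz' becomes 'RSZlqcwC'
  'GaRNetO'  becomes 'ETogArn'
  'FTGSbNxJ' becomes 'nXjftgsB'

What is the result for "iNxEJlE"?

The pattern: flip the case of every letter, then move the last 3 characters to the front (rotate right by 3).
"iNxEJlE" → "InXejLe" → "jLeInXe".

jLeInXe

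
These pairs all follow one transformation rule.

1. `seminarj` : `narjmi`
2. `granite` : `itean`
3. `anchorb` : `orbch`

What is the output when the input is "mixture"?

urext

The transformation: delete the first 2 characters, then move the first 2 characters to the end (rotate left by 2).
"mixture" → "xture" → "urext".
(Check on "seminarj": → "minarj" → "narjmi" ✓)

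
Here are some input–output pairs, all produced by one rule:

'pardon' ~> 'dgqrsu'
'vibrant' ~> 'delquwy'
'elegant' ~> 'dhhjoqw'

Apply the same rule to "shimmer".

Each output is the input with this applied: sort the characters into alphabetical order, then shift every letter 3 places forward in the alphabet (wrapping around).
On "shimmer": the first step gives "ehimmrs", and the second then gives "hklppuv".

hklppuv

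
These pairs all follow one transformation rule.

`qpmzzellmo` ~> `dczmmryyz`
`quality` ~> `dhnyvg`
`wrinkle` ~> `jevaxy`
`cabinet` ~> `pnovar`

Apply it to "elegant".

Looking at the pairs, the operation is to shift every letter 13 places forward in the alphabet (wrapping around) — i.e. ROT13, then delete the last character.
"elegant" → "ryrtnag" → "ryrtna".

ryrtna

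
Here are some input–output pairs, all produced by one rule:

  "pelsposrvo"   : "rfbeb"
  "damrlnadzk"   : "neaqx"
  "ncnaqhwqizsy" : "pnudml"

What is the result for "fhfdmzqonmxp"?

The rule is to keep every other character starting from the second (positions 2nd, 4th, 6th, ...), then shift every letter 13 places forward in the alphabet (wrapping around) — i.e. ROT13.
For "fhfdmzqonmxp", step one produces "hdzomp"; step two turns that into "uqmbzc".
(Check on "damrlnadzk": → "arndk" → "neaqx" ✓)

uqmbzc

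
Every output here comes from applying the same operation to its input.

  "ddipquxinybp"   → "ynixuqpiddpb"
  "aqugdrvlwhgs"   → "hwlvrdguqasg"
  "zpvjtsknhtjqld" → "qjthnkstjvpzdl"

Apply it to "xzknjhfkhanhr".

nahkfhjnkzxrh

The transformation: move the last 2 characters to the front (rotate right by 2), then reverse the string.
"xzknjhfkhanhr" → "hrxzknjhfkhan" → "nahkfhjnkzxrh".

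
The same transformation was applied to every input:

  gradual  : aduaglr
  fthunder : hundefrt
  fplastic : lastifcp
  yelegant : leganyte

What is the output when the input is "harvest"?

rveshta

What's happening: swap the first and last characters, then move the first 2 characters to the end (rotate left by 2).
Applying both steps to "harvest": "tarvesh", then "rveshta".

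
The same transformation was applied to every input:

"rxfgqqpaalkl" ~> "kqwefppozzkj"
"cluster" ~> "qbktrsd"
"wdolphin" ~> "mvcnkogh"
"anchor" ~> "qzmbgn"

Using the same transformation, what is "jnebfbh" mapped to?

gimdaea

What's happening: move the last character to the front, then shift every letter 1 place backward in the alphabet (wrapping around).
For "jnebfbh", step one produces "hjnebfb"; step two turns that into "gimdaea".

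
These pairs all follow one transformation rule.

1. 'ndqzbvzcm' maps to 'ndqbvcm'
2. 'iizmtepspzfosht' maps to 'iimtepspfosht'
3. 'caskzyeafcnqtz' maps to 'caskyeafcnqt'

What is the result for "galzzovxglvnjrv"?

In each case the input is transformed by: remove every "z".
On "galzzovxglvnjrv" that produces "galovxglvnjrv".

galovxglvnjrv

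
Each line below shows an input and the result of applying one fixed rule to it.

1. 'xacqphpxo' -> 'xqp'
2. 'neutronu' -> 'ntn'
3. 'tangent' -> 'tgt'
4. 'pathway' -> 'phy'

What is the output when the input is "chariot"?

The transformation: keep one character in every 3, starting at position 1 (positions 1st, 4th, 7th, ...).
Applying that to "chariot" gives "crt".

crt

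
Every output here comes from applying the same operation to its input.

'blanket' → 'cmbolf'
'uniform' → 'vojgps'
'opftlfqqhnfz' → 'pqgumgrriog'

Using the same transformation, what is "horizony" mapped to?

Each output is the input with this applied: delete the last character, then shift every letter 1 place forward in the alphabet (wrapping around).
"horizony" → "ipsjapo".

ipsjapo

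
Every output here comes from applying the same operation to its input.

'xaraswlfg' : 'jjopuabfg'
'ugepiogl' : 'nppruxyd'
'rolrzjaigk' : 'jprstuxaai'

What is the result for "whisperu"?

nqryabdf

Each output is the input with this applied: sort the characters into alphabetical order, then shift every letter 9 places forward in the alphabet (wrapping around).
Working it through for "whisperu": intermediate "ehiprsuw", final "nqryabdf".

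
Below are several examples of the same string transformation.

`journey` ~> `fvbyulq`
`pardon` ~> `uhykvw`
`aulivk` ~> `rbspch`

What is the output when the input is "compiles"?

In each case the input is transformed by: shift every letter 7 places forward in the alphabet (wrapping around), then swap the first and last characters.
For "compiles" the result is "zvtwpslj".

zvtwpslj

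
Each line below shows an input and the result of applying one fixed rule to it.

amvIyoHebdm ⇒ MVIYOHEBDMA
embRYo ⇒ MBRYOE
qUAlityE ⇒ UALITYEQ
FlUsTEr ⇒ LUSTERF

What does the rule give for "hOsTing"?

OSTINGH

In each case the input is transformed by: move the first character to the end, then convert every letter to uppercase.
"hOsTing" → "OSTINGH".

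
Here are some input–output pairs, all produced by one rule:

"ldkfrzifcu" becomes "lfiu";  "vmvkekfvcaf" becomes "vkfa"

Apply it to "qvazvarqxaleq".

The rule is to keep one character in every 3, starting at position 1 (positions 1st, 4th, 7th, ...).
On "qvazvarqxaleq" that produces "qzraq".

qzraq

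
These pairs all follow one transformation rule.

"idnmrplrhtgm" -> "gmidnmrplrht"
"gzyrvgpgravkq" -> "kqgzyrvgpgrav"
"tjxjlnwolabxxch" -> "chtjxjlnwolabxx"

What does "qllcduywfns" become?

The transformation: move the last 2 characters to the front (rotate right by 2).
"qllcduywfns" → "nsqllcduywf".

nsqllcduywf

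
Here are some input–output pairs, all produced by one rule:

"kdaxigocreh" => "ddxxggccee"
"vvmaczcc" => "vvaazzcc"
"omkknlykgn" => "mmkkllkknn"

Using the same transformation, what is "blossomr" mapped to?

llssoorr

What's happening: keep every other character starting from the second (positions 2nd, 4th, 6th, ...), then double every character.
Starting from "blossomr": after the first operation, "lsor"; after the second, "llssoorr".
(Check on "omkknlykgn": → "mklkn" → "mmkkllkknn" ✓)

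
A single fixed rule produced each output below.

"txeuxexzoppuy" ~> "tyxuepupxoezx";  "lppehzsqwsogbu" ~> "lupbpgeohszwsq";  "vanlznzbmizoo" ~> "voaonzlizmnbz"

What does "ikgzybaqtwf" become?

Each output is the input with this applied: take characters alternately from the front and the back (1st, last, 2nd, 2nd-last, ...).
For "ikgzybaqtwf" the result is "ifkwgtzqyab".

ifkwgtzqyab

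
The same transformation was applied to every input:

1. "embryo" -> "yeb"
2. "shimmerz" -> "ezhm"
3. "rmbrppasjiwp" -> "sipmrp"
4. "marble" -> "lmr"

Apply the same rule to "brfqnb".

The transformation: swap the front and back halves of the string, then keep every other character starting from the second (positions 2nd, 4th, 6th, ...).
"brfqnb" → "nbf".
(Check on "shimmerz": → "merzshim" → "ezhm" ✓)

nbf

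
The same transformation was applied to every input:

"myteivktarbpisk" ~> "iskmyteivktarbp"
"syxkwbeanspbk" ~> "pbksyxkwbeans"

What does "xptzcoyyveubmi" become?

bmixptzcoyyveu

The transformation: move the last 3 characters to the front (rotate right by 3).
For "xptzcoyyveubmi" the result is "bmixptzcoyyveu".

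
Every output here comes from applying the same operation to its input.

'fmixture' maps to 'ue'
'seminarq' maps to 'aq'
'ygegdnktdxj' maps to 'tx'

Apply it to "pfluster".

tr

The rule is to keep every other character starting from the second (positions 2nd, 4th, 6th, ...), then keep only the last 2 characters.
Applying both steps to "pfluster": "futr", then "tr".
(Check on "fmixture": → "mxue" → "ue" ✓)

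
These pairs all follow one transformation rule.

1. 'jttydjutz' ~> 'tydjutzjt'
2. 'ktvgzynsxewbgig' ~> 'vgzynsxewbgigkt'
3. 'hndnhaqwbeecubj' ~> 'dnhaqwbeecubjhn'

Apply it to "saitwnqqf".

itwnqqfsa

The rule is to move the first 2 characters to the end (rotate left by 2).
Doing the same to "saitwnqqf": "itwnqqfsa".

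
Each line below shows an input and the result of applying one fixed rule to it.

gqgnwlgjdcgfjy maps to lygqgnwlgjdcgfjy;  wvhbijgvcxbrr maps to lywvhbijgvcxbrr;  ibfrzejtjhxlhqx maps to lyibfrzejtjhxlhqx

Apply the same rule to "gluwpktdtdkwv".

What's happening: prepend "ly".
Doing the same to "gluwpktdtdkwv": "lygluwpktdtdkwv".

lygluwpktdtdkwv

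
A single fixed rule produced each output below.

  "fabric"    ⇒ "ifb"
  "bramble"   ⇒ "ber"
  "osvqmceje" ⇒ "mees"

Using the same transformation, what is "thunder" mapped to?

drh

The transformation: move the first 3 characters to the end (rotate left by 3), then keep every other character starting from the second (positions 2nd, 4th, 6th, ...).
"thunder" → "nderthu" → "drh".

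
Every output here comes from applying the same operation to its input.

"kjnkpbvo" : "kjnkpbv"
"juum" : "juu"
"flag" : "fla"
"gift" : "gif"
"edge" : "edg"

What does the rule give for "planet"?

plane

In each case the input is transformed by: delete the last character.
"planet" → "plane".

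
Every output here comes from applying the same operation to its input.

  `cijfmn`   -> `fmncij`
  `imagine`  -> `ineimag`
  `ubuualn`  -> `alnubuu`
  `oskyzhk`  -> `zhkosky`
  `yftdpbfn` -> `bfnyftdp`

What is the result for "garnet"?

netgar

The pattern: move the last 3 characters to the front (rotate right by 3).
Doing the same to "garnet": "netgar".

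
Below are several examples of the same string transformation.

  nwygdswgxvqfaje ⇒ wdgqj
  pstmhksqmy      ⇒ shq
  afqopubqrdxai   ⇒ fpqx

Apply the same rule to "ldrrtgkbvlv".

The rule is to keep one character in every 3, starting at position 2 (positions 2nd, 5th, 8th, ...).
For "ldrrtgkbvlv" the result is "dtbv".

dtbv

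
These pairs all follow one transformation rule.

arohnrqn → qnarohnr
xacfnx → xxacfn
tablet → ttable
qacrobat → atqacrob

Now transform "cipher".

rciphe

The transformation: move the first 2 characters to the end (rotate left by 2), then swap the front and back halves of the string.
Applying both steps to "cipher": "pherci", then "rciphe".
(Check on "arohnrqn": → "ohnrqnar" → "qnarohnr" ✓)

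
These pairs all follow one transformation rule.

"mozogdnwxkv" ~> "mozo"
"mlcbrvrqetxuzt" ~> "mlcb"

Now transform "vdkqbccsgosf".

vdkq

In each case the input is transformed by: keep only the first 4 characters.
So "vdkqbccsgosf" becomes "vdkq".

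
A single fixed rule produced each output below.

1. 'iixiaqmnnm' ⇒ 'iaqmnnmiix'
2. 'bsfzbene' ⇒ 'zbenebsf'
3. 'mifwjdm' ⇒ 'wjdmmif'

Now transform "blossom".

Looking at the pairs, the operation is to move the first 3 characters to the end (rotate left by 3).
For "blossom" the result is "ssomblo".

ssomblo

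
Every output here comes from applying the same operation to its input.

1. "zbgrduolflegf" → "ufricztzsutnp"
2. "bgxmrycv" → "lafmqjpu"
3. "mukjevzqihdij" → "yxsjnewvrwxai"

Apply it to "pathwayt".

hvkomhdo

Each output is the input with this applied: shift every letter 12 places backward in the alphabet (wrapping around), then move the first 2 characters to the end (rotate left by 2).
Applying both steps to "pathwayt": "dohvkomh", then "hvkomhdo".
(Check on "bgxmrycv": → "pulafmqj" → "lafmqjpu" ✓)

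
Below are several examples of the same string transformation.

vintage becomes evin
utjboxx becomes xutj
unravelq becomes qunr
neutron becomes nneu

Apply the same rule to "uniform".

Each output is the input with this applied: move the first 3 characters to the end (rotate left by 3), then keep only the last 4 characters.
On "uniform" that produces "muni".
(Check on "vintage": → "tagevin" → "evin" ✓)

muni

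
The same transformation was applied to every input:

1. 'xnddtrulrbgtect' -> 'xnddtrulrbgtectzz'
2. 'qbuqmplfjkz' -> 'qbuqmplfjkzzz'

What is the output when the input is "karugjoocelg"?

The pattern: append "zz".
So "karugjoocelg" becomes "karugjoocelgzz".

karugjoocelgzz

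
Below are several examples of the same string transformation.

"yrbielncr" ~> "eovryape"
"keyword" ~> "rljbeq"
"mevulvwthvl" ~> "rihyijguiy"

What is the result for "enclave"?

Each output is the input with this applied: delete the first character, then shift every letter 13 places forward in the alphabet (wrapping around) — i.e. ROT13.
Applying both steps to "enclave": "nclave", then "apynir".

apynir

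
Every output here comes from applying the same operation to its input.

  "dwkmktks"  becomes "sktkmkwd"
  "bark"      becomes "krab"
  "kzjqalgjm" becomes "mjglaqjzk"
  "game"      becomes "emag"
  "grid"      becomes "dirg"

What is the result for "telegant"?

The transformation: reverse the string.
"telegant" → "tnagelet".

tnagelet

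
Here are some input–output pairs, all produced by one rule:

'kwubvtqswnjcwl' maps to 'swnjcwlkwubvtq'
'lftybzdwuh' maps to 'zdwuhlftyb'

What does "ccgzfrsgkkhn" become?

sgkkhnccgzfr

The transformation: swap the front and back halves of the string.
Applying that to "ccgzfrsgkkhn" gives "sgkkhnccgzfr".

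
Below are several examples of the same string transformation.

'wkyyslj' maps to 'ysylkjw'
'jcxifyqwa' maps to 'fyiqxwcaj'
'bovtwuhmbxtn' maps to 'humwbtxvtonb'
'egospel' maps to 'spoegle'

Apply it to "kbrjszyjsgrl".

yzjssjgrrblk

The rule is to take characters alternately from the front and the back (1st, last, 2nd, 2nd-last, ...), then reverse the string.
Starting from "kbrjszyjsgrl": after the first operation, "klbrrgjssjzy"; after the second, "yzjssjgrrblk".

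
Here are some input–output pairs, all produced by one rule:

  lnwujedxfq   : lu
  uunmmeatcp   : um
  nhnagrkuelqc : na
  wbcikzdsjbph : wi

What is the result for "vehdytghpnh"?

In each case the input is transformed by: keep one character in every 3, starting at position 1 (positions 1st, 4th, 7th, ...), then keep only the first 2 characters.
For "vehdytghpnh", step one produces "vdgn"; step two turns that into "vd".

vd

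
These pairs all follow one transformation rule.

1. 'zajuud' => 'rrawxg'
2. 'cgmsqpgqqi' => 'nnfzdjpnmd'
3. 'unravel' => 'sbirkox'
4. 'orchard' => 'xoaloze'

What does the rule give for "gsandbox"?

The rule is to shift every letter 3 places backward in the alphabet (wrapping around), then move the last 3 characters to the front (rotate right by 3).
On "gsandbox": the first step gives "dpxkaylu", and the second then gives "yludpxka".

yludpxka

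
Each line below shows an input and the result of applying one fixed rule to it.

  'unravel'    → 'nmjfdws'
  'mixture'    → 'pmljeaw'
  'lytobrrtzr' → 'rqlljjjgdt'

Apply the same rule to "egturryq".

qmljjiyw

The pattern: sort the characters into reverse alphabetical order, then shift every letter 8 places backward in the alphabet (wrapping around).
For "egturryq", step one produces "yutrrqge"; step two turns that into "qmljjiyw".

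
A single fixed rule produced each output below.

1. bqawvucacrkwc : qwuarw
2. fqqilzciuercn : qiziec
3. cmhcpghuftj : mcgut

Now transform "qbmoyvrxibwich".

bovxbih

The transformation: keep every other character starting from the second (positions 2nd, 4th, 6th, ...).
On "qbmoyvrxibwich" that produces "bovxbih".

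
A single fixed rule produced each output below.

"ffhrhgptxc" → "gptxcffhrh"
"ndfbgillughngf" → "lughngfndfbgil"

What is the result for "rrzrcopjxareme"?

Rule — swap the front and back halves of the string.
Applying that to "rrzrcopjxareme" gives "jxaremerrzrcop".

jxaremerrzrcop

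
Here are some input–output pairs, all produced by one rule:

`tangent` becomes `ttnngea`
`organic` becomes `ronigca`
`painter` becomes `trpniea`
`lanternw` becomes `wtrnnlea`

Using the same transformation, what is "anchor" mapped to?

ronhca

Looking at the pairs, the operation is to sort the characters into reverse alphabetical order.
So "anchor" becomes "ronhca".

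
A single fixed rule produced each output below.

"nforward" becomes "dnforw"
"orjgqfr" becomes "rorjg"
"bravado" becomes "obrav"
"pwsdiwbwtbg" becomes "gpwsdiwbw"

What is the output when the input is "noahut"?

Each output is the input with this applied: move the last 3 characters to the front (rotate right by 3), then delete the first 2 characters.
"noahut" → "hutnoa" → "tnoa".
(Check on "orjgqfr": → "qfrorjg" → "rorjg" ✓)

tnoa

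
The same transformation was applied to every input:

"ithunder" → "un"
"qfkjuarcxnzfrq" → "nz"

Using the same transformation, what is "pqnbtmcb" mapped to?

Rule — move the last 3 characters to the front (rotate right by 3), then keep only the last 2 characters.
On "pqnbtmcb": the first step gives "mcbpqnbt", and the second then gives "bt".

bt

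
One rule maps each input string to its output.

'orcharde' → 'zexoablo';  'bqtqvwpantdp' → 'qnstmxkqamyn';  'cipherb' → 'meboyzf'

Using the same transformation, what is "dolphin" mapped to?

In each case the input is transformed by: shift every letter 3 places backward in the alphabet (wrapping around), then move the first 2 characters to the end (rotate left by 2).
Applying both steps to "dolphin": "alimefk", then "imefkal".

imefkal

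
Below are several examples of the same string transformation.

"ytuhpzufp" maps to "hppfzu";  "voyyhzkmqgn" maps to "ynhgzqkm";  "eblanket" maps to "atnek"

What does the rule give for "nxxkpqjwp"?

Each output is the input with this applied: delete the first 3 characters, then take characters alternately from the front and the back (1st, last, 2nd, 2nd-last, ...).
Working it through for "nxxkpqjwp": intermediate "kpqjwp", final "kppwqj".

kppwqj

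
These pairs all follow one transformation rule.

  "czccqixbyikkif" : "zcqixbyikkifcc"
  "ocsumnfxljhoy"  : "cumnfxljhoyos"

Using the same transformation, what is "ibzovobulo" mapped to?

bovobuloiz

The transformation: move the first 2 characters to the end (rotate left by 2), then swap the first and last characters.
On "ibzovobulo": the first step gives "zovobuloib", and the second then gives "bovobuloiz".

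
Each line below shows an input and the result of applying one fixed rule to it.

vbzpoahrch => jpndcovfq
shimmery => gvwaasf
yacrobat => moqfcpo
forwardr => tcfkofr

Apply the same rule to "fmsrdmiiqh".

tagfrawwe

In each case the input is transformed by: shift every letter 12 places backward in the alphabet (wrapping around), then delete the last character.
Working it through for "fmsrdmiiqh": intermediate "tagfrawwev", final "tagfrawwe".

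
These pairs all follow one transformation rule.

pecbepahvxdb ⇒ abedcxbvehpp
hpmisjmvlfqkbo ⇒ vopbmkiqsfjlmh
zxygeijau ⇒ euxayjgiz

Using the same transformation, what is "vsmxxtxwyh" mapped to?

Rule — take characters alternately from the front and the back (1st, last, 2nd, 2nd-last, ...), then swap the first and last characters.
Applying that to "vsmxxtxwyh" gives "thsymwxxxv".

thsymwxxxv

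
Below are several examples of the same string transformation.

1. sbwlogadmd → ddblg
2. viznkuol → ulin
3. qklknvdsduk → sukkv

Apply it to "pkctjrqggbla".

baktrg

The pattern: keep every other character starting from the second (positions 2nd, 4th, 6th, ...), then move the last 2 characters to the front (rotate right by 2).
"pkctjrqggbla" → "ktrgba" → "baktrg".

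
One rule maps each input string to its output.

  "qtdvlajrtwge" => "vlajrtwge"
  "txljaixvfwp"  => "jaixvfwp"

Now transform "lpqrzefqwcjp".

rzefqwcjp

What's happening: delete the first 3 characters.
For "lpqrzefqwcjp" the result is "rzefqwcjp".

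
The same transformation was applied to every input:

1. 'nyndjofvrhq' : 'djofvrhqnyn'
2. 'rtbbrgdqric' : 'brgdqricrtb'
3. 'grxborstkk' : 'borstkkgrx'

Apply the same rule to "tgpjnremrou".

jnremroutgp

The pattern: move the first 3 characters to the end (rotate left by 3).
On "tgpjnremrou" that produces "jnremroutgp".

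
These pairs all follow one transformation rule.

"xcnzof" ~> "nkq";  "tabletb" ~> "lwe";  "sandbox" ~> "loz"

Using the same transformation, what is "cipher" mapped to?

In each case the input is transformed by: shift every letter 11 places forward in the alphabet (wrapping around), then keep every other character starting from the second (positions 2nd, 4th, 6th, ...).
Working it through for "cipher": intermediate "ntaspc", final "tsc".

tsc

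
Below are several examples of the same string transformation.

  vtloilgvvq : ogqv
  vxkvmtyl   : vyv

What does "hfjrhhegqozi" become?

Rule — keep one character in every 3, starting at position 1 (positions 1st, 4th, 7th, ...), then move the first character to the end.
"hfjrhhegqozi" → "hreo" → "reoh".

reoh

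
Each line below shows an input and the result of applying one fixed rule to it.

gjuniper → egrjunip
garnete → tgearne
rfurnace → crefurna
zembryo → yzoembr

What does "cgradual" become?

aclgradu

What's happening: swap the first and last characters, then move the last 2 characters to the front (rotate right by 2).
"cgradual" → "lgraduac" → "aclgradu".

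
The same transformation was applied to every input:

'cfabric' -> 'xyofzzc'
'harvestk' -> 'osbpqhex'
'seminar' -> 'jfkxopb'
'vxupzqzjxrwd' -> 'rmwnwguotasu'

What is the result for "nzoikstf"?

lfhpqckw

The rule is to move the first 2 characters to the end (rotate left by 2), then shift every letter 3 places backward in the alphabet (wrapping around).
On "nzoikstf": the first step gives "oikstfnz", and the second then gives "lfhpqckw".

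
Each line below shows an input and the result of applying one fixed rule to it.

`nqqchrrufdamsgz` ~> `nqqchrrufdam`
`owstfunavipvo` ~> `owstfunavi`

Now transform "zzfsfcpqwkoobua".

zzfsfcpqwkoo

The transformation: delete the last 3 characters.
For "zzfsfcpqwkoobua" the result is "zzfsfcpqwkoo".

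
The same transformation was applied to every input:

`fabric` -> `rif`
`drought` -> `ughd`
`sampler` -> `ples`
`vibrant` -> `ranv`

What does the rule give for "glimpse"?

Rule — swap the first and last characters, then delete the first 3 characters.
For "glimpse", step one produces "elimpsg"; step two turns that into "mpsg".

mpsg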